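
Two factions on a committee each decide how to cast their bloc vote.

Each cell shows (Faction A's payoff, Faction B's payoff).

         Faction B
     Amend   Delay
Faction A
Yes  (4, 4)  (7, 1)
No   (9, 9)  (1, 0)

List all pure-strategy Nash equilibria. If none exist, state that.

The unique pure-strategy Nash equilibrium is (No, Amend).

Check each profile: it is a Nash equilibrium iff no player can strictly gain by switching unilaterally.
(Yes, Amend): Faction A can switch to No (4 → 9). Not NE.
(Yes, Delay): Faction B can switch to Amend (1 → 4). Not NE.
(No, Amend): Faction A gets 9, best alternative 4; Faction B gets 9, best alternative 0. No profitable deviation — NE.
(No, Delay): Faction A can switch to Yes (1 → 7). Not NE.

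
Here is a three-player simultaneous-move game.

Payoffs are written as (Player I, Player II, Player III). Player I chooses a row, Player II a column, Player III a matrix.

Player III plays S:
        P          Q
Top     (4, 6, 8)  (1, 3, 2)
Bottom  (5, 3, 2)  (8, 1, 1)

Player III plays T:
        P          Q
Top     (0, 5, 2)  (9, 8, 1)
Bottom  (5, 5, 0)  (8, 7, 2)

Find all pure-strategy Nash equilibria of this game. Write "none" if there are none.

The unique pure-strategy Nash equilibrium is (Bottom, P, S).

Player I against (P, S): payoffs 4, 5 → best response Bottom.
Player I against (P, T): payoffs 0, 5 → best response Bottom.
Player I against (Q, S): payoffs 1, 8 → best response Bottom.
Player I against (Q, T): payoffs 9, 8 → best response Top.
Player II against (Top, S): payoffs 6, 3 → best response P.
Player II against (Top, T): payoffs 5, 8 → best response Q.
Player II against (Bottom, S): payoffs 3, 1 → best response P.
Player II against (Bottom, T): payoffs 5, 7 → best response Q.
Player III against (Top, P): payoffs 8, 2 → best response S.
Player III against (Top, Q): payoffs 2, 1 → best response S.
Player III against (Bottom, P): payoffs 2, 0 → best response S.
Player III against (Bottom, Q): payoffs 1, 2 → best response T.
Mutual best responses: (Bottom, P, S).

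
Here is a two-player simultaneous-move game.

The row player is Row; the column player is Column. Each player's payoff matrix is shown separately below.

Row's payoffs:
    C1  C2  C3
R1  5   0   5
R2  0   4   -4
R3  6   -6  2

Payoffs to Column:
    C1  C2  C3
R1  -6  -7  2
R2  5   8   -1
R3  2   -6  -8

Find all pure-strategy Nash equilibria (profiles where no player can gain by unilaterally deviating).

Pure-strategy Nash equilibria: (R1, C3) and (R2, C2) and (R3, C1)

Row against C1: payoffs 5, 0, 6 → best response R3.
Row against C2: payoffs 0, 4, -6 → best response R2.
Row against C3: payoffs 5, -4, 2 → best response R1.
Column against R1: payoffs -6, -7, 2 → best response C3.
Column against R2: payoffs 5, 8, -1 → best response C2.
Column against R3: payoffs 2, -6, -8 → best response C1.
Mutual best responses: (R1, C3); (R2, C2); (R3, C1).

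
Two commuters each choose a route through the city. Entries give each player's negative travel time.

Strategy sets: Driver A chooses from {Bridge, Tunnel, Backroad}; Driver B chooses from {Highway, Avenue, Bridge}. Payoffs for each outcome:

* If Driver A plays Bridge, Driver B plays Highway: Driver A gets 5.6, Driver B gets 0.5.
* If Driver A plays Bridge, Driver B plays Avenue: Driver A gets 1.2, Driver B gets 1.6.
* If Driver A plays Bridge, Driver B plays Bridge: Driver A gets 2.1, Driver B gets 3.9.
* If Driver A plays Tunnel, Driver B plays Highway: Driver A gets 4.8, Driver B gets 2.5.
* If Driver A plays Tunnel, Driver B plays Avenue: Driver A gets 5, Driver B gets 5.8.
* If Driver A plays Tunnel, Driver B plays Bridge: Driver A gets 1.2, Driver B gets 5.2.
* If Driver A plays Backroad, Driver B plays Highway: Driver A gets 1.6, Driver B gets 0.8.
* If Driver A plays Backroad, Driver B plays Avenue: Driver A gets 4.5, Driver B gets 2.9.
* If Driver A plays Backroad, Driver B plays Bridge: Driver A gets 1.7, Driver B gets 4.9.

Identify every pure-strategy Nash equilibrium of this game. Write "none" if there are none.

(Bridge, Highway): Driver B can switch to Avenue (0.5 → 1.6). Not NE.
(Bridge, Avenue): Driver A can switch to Tunnel (1.2 → 5). Not NE.
(Bridge, Bridge): Driver A gets 2.1, best alternative 1.7; Driver B gets 3.9, best alternative 1.6. No profitable deviation — NE.
(Tunnel, Highway): Driver A can switch to Bridge (4.8 → 5.6). Not NE.
(Tunnel, Avenue): Driver A gets 5, best alternative 4.5; Driver B gets 5.8, best alternative 5.2. No profitable deviation — NE.
(Tunnel, Bridge): Driver A can switch to Bridge (1.2 → 2.1). Not NE.
(Backroad, Highway): Driver A can switch to Bridge (1.6 → 5.6). Not NE.
(Backroad, Avenue): Driver A can switch to Tunnel (4.5 → 5). Not NE.
(Backroad, Bridge): Driver A can switch to Bridge (1.7 → 2.1). Not NE.

The pure Nash equilibria are (Bridge, Bridge) and (Tunnel, Avenue).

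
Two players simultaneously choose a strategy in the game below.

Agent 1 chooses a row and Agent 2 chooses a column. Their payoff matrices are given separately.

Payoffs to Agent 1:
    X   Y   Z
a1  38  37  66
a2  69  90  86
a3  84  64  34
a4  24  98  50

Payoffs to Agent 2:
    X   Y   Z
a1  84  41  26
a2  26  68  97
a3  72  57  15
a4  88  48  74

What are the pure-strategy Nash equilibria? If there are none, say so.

The pure Nash equilibria are (a2, Z); (a3, X).

(a1, X): Agent 1 can switch to a2 (38 → 69). Not NE.
(a1, Y): Agent 1 can switch to a2 (37 → 90). Not NE.
(a1, Z): Agent 1 can switch to a2 (66 → 86). Not NE.
(a2, X): Agent 1 can switch to a3 (69 → 84). Not NE.
(a2, Y): Agent 1 can switch to a4 (90 → 98). Not NE.
(a2, Z): Agent 1 gets 86, best alternative 66; Agent 2 gets 97, best alternative 68. No profitable deviation — NE.
(a3, X): Agent 1 gets 84, best alternative 69; Agent 2 gets 72, best alternative 57. No profitable deviation — NE.
(a3, Y): Agent 1 can switch to a2 (64 → 90). Not NE.
(a3, Z): Agent 1 can switch to a1 (34 → 66). Not NE.
(a4, X): Agent 1 can switch to a1 (24 → 38). Not NE.
(a4, Y): Agent 2 can switch to X (48 → 88). Not NE.
(a4, Z): Agent 1 can switch to a1 (50 → 66). Not NE.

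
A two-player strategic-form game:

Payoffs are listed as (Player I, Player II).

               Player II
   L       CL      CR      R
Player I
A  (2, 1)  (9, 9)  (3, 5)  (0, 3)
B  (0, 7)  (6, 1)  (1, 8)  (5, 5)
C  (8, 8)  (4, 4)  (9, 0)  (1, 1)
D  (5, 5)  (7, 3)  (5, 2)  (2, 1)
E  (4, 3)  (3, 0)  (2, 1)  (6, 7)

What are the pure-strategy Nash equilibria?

(A, CL); (C, L); (E, R)

Check each profile: it is a Nash equilibrium iff no player can strictly gain by switching unilaterally.
(A, L): Player I can switch to C (2 → 8). Not NE.
(A, CL): Player I gets 9, best alternative 7; Player II gets 9, best alternative 5. No profitable deviation — NE.
(A, CR): Player I can switch to C (3 → 9). Not NE.
(A, R): Player I can switch to B (0 → 5). Not NE.
(B, L): Player I can switch to A (0 → 2). Not NE.
(B, CL): Player I can switch to A (6 → 9). Not NE.
(B, CR): Player I can switch to A (1 → 3). Not NE.
(C, L): Player I gets 8, best alternative 5; Player II gets 8, best alternative 4. No profitable deviation — NE.
(E, R): Player I gets 6, best alternative 5; Player II gets 7, best alternative 3. No profitable deviation — NE.
(The remaining 11 profiles each have a profitable deviation by the same check.)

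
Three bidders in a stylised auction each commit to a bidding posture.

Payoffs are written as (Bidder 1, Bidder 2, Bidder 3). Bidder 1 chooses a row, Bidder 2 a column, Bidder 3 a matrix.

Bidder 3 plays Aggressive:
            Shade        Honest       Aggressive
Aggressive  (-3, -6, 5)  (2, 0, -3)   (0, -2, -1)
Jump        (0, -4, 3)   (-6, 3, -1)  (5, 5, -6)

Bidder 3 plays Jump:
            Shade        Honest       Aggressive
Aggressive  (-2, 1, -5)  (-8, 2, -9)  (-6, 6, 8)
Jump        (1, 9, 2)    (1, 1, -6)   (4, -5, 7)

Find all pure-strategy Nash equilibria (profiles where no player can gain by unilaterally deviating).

Pure NE: (Aggressive, Honest, Aggressive)

For each strategy profile, look for a profitable unilateral deviation.
(Aggressive, Shade, Aggressive): Bidder 1 can switch to Jump (-3 → 0). Not NE.
(Aggressive, Shade, Jump): Bidder 1 can switch to Jump (-2 → 1). Not NE.
(Aggressive, Honest, Aggressive): Bidder 1 gets 2, best alternative -6; Bidder 2 gets 0, best alternative -2; Bidder 3 gets -3, best alternative -9. No profitable deviation — NE.
(Aggressive, Honest, Jump): Bidder 1 can switch to Jump (-8 → 1). Not NE.
(Aggressive, Aggressive, Aggressive): Bidder 1 can switch to Jump (0 → 5). Not NE.
(Aggressive, Aggressive, Jump): Bidder 1 can switch to Jump (-6 → 4). Not NE.
(Jump, Shade, Aggressive): Bidder 2 can switch to Honest (-4 → 3). Not NE.
(The remaining 5 profiles each have a profitable deviation by the same check.)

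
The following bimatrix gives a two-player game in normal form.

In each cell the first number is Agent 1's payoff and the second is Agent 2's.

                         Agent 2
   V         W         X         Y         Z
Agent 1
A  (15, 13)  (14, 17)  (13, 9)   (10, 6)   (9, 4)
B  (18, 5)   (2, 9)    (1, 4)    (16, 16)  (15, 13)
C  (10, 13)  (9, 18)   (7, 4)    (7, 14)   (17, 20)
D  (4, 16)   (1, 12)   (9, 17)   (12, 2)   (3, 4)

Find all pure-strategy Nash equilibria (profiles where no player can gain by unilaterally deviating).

Pure-strategy Nash equilibria: (A, W), (B, Y), (C, Z)

For each player, find the best response to each opponent profile; mutual best responses are the pure NE.
Agent 1 against V: payoffs 15, 18, 10, 4 → best response B.
Agent 1 against W: payoffs 14, 2, 9, 1 → best response A.
Agent 1 against X: payoffs 13, 1, 7, 9 → best response A.
Agent 1 against Y: payoffs 10, 16, 7, 12 → best response B.
Agent 1 against Z: payoffs 9, 15, 17, 3 → best response C.
Agent 2 against A: payoffs 13, 17, 9, 6, 4 → best response W.
Agent 2 against B: payoffs 5, 9, 4, 16, 13 → best response Y.
Agent 2 against C: payoffs 13, 18, 4, 14, 20 → best response Z.
Agent 2 against D: payoffs 16, 12, 17, 2, 4 → best response X.
Mutual best responses: (A, W); (B, Y); (C, Z).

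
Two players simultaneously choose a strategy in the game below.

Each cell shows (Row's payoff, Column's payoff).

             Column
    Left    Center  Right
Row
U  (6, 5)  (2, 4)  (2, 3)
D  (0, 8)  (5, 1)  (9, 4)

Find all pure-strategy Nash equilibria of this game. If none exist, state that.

Mark each player's best response to every combination of opponents' strategies; a profile where every player is best-responding is a pure Nash equilibrium.
Row against Left: payoffs 6, 0 → best response U.
Row against Center: payoffs 2, 5 → best response D.
Row against Right: payoffs 2, 9 → best response D.
Column against U: payoffs 5, 4, 3 → best response Left.
Column against D: payoffs 8, 1, 4 → best response Left.
Mutual best responses: (U, Left).

(U, Left)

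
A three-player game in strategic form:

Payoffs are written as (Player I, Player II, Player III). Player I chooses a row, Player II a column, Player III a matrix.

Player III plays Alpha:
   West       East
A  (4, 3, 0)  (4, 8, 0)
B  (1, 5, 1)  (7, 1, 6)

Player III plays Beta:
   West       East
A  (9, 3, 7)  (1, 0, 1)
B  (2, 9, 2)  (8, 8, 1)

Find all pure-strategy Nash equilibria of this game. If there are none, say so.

Pure NE: (A, West, Beta)

Mark each player's best response to every combination of opponents' strategies; a profile where every player is best-responding is a pure Nash equilibrium.
Player I against (West, Alpha): payoffs 4, 1 → best response A.
Player I against (West, Beta): payoffs 9, 2 → best response A.
Player I against (East, Alpha): payoffs 4, 7 → best response B.
Player I against (East, Beta): payoffs 1, 8 → best response B.
Player II against (A, Alpha): payoffs 3, 8 → best response East.
Player II against (A, Beta): payoffs 3, 0 → best response West.
Player II against (B, Alpha): payoffs 5, 1 → best response West.
Player II against (B, Beta): payoffs 9, 8 → best response West.
Player III against (A, West): payoffs 0, 7 → best response Beta.
Player III against (A, East): payoffs 0, 1 → best response Beta.
Player III against (B, West): payoffs 1, 2 → best response Beta.
Player III against (B, East): payoffs 6, 1 → best response Alpha.
Mutual best responses: (A, West, Beta).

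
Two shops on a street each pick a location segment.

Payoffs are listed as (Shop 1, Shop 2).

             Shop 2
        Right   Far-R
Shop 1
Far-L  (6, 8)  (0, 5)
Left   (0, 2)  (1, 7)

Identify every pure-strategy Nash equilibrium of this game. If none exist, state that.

(Far-L, Right) and (Left, Far-R)

Shop 1 against Right: payoffs 6, 0 → best response Far-L.
Shop 1 against Far-R: payoffs 0, 1 → best response Left.
Shop 2 against Far-L: payoffs 8, 5 → best response Right.
Shop 2 against Left: payoffs 2, 7 → best response Far-R.
Mutual best responses: (Far-L, Right); (Left, Far-R).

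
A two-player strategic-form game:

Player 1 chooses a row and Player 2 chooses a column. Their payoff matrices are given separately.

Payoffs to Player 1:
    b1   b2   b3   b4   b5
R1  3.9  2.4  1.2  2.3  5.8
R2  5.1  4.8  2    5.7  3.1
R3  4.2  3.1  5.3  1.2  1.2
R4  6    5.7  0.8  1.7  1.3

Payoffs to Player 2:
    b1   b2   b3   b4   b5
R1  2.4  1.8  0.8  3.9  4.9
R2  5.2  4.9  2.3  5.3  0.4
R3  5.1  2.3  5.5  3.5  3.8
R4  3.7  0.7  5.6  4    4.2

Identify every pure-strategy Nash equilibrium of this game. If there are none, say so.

For each player, find the best response to each opponent profile; mutual best responses are the pure NE.
Player 1 against b1: payoffs 3.9, 5.1, 4.2, 6 → best response R4.
Player 1 against b2: payoffs 2.4, 4.8, 3.1, 5.7 → best response R4.
Player 1 against b3: payoffs 1.2, 2, 5.3, 0.8 → best response R3.
Player 1 against b4: payoffs 2.3, 5.7, 1.2, 1.7 → best response R2.
Player 1 against b5: payoffs 5.8, 3.1, 1.2, 1.3 → best response R1.
Player 2 against R1: payoffs 2.4, 1.8, 0.8, 3.9, 4.9 → best response b5.
Player 2 against R2: payoffs 5.2, 4.9, 2.3, 5.3, 0.4 → best response b4.
Player 2 against R3: payoffs 5.1, 2.3, 5.5, 3.5, 3.8 → best response b3.
Player 2 against R4: payoffs 3.7, 0.7, 5.6, 4, 4.2 → best response b3.
Mutual best responses: (R1, b5); (R2, b4); (R3, b3).

(R1, b5), (R2, b4), (R3, b3)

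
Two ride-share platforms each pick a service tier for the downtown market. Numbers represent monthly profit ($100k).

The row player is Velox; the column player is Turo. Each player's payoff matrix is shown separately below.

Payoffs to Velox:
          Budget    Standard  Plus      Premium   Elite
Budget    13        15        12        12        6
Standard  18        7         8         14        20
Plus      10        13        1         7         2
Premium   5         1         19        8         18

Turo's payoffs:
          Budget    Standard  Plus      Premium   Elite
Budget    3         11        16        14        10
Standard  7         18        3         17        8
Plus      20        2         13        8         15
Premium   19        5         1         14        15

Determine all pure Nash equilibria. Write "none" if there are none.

Mark each player's best response to every combination of opponents' strategies; a profile where every player is best-responding is a pure Nash equilibrium.
Velox against Budget: payoffs 13, 18, 10, 5 → best response Standard.
Velox against Standard: payoffs 15, 7, 13, 1 → best response Budget.
Velox against Plus: payoffs 12, 8, 1, 19 → best response Premium.
Velox against Premium: payoffs 12, 14, 7, 8 → best response Standard.
Velox against Elite: payoffs 6, 20, 2, 18 → best response Standard.
Turo against Budget: payoffs 3, 11, 16, 14, 10 → best response Plus.
Turo against Standard: payoffs 7, 18, 3, 17, 8 → best response Standard.
Turo against Plus: payoffs 20, 2, 13, 8, 15 → best response Budget.
Turo against Premium: payoffs 19, 5, 1, 14, 15 → best response Budget.
No profile is a mutual best response for all players.

none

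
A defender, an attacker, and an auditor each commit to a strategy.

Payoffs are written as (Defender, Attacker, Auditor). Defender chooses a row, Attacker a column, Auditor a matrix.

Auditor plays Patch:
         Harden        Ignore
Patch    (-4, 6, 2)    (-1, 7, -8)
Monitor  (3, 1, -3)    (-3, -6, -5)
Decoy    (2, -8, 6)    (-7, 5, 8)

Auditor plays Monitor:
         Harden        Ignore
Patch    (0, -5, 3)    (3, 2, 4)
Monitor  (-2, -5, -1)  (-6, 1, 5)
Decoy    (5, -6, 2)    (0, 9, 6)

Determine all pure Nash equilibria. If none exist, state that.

(Patch, Ignore, Monitor)

Defender against (Harden, Patch): payoffs -4, 3, 2 → best response Monitor.
Defender against (Harden, Monitor): payoffs 0, -2, 5 → best response Decoy.
Defender against (Ignore, Patch): payoffs -1, -3, -7 → best response Patch.
Defender against (Ignore, Monitor): payoffs 3, -6, 0 → best response Patch.
Attacker against (Patch, Patch): payoffs 6, 7 → best response Ignore.
Attacker against (Patch, Monitor): payoffs -5, 2 → best response Ignore.
Attacker against (Monitor, Patch): payoffs 1, -6 → best response Harden.
Attacker against (Monitor, Monitor): payoffs -5, 1 → best response Ignore.
Attacker against (Decoy, Patch): payoffs -8, 5 → best response Ignore.
Attacker against (Decoy, Monitor): payoffs -6, 9 → best response Ignore.
Auditor against (Patch, Harden): payoffs 2, 3 → best response Monitor.
Auditor against (Patch, Ignore): payoffs -8, 4 → best response Monitor.
Auditor against (Monitor, Harden): payoffs -3, -1 → best response Monitor.
Auditor against (Monitor, Ignore): payoffs -5, 5 → best response Monitor.
Auditor against (Decoy, Harden): payoffs 6, 2 → best response Patch.
Auditor against (Decoy, Ignore): payoffs 8, 6 → best response Patch.
Mutual best responses: (Patch, Ignore, Monitor).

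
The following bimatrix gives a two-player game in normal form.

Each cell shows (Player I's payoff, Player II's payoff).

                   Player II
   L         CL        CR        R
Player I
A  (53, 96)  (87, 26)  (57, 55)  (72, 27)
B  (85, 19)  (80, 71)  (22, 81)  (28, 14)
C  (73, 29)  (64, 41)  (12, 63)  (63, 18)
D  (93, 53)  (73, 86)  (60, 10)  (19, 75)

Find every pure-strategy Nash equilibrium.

For each player, find the best response to each opponent profile; mutual best responses are the pure NE.
Player I against L: payoffs 53, 85, 73, 93 → best response D.
Player I against CL: payoffs 87, 80, 64, 73 → best response A.
Player I against CR: payoffs 57, 22, 12, 60 → best response D.
Player I against R: payoffs 72, 28, 63, 19 → best response A.
Player II against A: payoffs 96, 26, 55, 27 → best response L.
Player II against B: payoffs 19, 71, 81, 14 → best response CR.
Player II against C: payoffs 29, 41, 63, 18 → best response CR.
Player II against D: payoffs 53, 86, 10, 75 → best response CL.
No profile is a mutual best response for all players.

none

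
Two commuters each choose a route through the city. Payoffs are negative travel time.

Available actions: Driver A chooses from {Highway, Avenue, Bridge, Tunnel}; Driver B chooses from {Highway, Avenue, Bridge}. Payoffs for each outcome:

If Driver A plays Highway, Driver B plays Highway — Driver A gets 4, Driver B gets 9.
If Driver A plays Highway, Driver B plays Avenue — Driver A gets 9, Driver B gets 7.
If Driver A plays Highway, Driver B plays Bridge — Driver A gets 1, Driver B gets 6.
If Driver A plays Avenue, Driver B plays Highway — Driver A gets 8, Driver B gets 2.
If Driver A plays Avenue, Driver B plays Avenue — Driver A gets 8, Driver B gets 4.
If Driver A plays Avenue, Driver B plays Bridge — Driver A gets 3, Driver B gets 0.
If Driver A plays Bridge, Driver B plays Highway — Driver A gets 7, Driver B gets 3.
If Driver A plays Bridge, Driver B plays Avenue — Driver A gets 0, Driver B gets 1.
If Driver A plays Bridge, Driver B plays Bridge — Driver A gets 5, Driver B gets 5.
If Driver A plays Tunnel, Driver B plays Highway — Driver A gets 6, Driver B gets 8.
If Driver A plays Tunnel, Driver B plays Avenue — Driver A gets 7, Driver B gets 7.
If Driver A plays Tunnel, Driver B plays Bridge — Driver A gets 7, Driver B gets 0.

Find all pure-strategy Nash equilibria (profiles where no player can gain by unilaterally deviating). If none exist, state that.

(Highway, Highway): Driver A can switch to Avenue (4 → 8). Not NE.
(Highway, Avenue): Driver B can switch to Highway (7 → 9). Not NE.
(Highway, Bridge): Driver A can switch to Avenue (1 → 3). Not NE.
(Avenue, Highway): Driver B can switch to Avenue (2 → 4). Not NE.
(Avenue, Avenue): Driver A can switch to Highway (8 → 9). Not NE.
(Avenue, Bridge): Driver A can switch to Bridge (3 → 5). Not NE.
(Bridge, Highway): Driver A can switch to Avenue (7 → 8). Not NE.
(Bridge, Avenue): Driver A can switch to Highway (0 → 9). Not NE.
(Bridge, Bridge): Driver A can switch to Tunnel (5 → 7). Not NE.
(Tunnel, Highway): Driver A can switch to Avenue (6 → 8). Not NE.
(The remaining 2 profiles each have a profitable deviation by the same check.)

No pure-strategy Nash equilibrium.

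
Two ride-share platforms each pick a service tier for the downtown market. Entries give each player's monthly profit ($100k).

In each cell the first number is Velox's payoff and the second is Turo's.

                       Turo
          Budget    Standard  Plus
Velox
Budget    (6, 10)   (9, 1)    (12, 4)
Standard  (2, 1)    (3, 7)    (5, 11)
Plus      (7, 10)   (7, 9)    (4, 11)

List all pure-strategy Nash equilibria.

For each player, find the best response to each opponent profile; mutual best responses are the pure NE.
Velox against Budget: payoffs 6, 2, 7 → best response Plus.
Velox against Standard: payoffs 9, 3, 7 → best response Budget.
Velox against Plus: payoffs 12, 5, 4 → best response Budget.
Turo against Budget: payoffs 10, 1, 4 → best response Budget.
Turo against Standard: payoffs 1, 7, 11 → best response Plus.
Turo against Plus: payoffs 10, 9, 11 → best response Plus.
No profile is a mutual best response for all players.

This game has no pure Nash equilibrium.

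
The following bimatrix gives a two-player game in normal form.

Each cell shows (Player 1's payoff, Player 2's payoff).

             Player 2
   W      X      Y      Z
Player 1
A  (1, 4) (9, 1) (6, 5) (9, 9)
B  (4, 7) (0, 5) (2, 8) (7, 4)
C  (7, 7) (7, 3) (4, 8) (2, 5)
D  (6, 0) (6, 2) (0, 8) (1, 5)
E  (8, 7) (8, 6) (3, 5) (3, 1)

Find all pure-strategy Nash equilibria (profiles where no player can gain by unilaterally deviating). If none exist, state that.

Player 1 against W: payoffs 1, 4, 7, 6, 8 → best response E.
Player 1 against X: payoffs 9, 0, 7, 6, 8 → best response A.
Player 1 against Y: payoffs 6, 2, 4, 0, 3 → best response A.
Player 1 against Z: payoffs 9, 7, 2, 1, 3 → best response A.
Player 2 against A: payoffs 4, 1, 5, 9 → best response Z.
Player 2 against B: payoffs 7, 5, 8, 4 → best response Y.
Player 2 against C: payoffs 7, 3, 8, 5 → best response Y.
Player 2 against D: payoffs 0, 2, 8, 5 → best response Y.
Player 2 against E: payoffs 7, 6, 5, 1 → best response W.
Mutual best responses: (A, Z); (E, W).

Pure-strategy Nash equilibria: (A, Z), (E, W)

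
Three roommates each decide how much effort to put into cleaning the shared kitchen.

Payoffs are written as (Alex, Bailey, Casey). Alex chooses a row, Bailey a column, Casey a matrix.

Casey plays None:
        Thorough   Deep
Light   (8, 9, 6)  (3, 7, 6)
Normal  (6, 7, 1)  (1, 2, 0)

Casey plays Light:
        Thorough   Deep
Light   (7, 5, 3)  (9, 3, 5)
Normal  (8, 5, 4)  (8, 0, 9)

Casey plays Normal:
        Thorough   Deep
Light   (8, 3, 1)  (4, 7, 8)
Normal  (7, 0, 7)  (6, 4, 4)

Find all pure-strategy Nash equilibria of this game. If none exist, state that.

Pure NE: (Light, Thorough, None)

(Light, Thorough, None): Alex gets 8, best alternative 6; Bailey gets 9, best alternative 7; Casey gets 6, best alternative 3. No profitable deviation — NE.
(Light, Thorough, Light): Alex can switch to Normal (7 → 8). Not NE.
(Light, Thorough, Normal): Bailey can switch to Deep (3 → 7). Not NE.
(Light, Deep, None): Bailey can switch to Thorough (7 → 9). Not NE.
(Light, Deep, Light): Bailey can switch to Thorough (3 → 5). Not NE.
(Light, Deep, Normal): Alex can switch to Normal (4 → 6). Not NE.
(Normal, Thorough, None): Alex can switch to Light (6 → 8). Not NE.
(Normal, Thorough, Light): Casey can switch to Normal (4 → 7). Not NE.
(Normal, Thorough, Normal): Alex can switch to Light (7 → 8). Not NE.
(Normal, Deep, None): Alex can switch to Light (1 → 3). Not NE.
(Normal, Deep, Light): Alex can switch to Light (8 → 9). Not NE.
(The remaining 1 profile has a profitable deviation by the same check.)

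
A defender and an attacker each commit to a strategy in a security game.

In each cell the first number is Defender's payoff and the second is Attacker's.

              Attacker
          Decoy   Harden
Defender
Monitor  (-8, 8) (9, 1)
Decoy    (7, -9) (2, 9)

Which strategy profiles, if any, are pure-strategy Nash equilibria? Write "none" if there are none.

(Monitor, Decoy): Defender can switch to Decoy (-8 → 7). Not NE.
(Monitor, Harden): Attacker can switch to Decoy (1 → 8). Not NE.
(Decoy, Decoy): Attacker can switch to Harden (-9 → 9). Not NE.
(Decoy, Harden): Defender can switch to Monitor (2 → 9). Not NE.

This game has no pure Nash equilibrium.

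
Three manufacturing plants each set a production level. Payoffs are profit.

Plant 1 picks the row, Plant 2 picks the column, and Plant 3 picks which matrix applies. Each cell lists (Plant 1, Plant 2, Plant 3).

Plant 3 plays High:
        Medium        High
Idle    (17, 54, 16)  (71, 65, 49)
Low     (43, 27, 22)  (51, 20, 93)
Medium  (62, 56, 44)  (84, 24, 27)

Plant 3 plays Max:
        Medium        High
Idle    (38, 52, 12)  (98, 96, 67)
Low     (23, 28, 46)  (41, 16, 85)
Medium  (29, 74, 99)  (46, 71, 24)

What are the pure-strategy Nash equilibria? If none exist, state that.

(Idle, Medium, High): Plant 1 can switch to Low (17 → 43). Not NE.
(Idle, Medium, Max): Plant 2 can switch to High (52 → 96). Not NE.
(Idle, High, High): Plant 1 can switch to Medium (71 → 84). Not NE.
(Idle, High, Max): Plant 1 gets 98, best alternative 46; Plant 2 gets 96, best alternative 52; Plant 3 gets 67, best alternative 49. No profitable deviation — NE.
(Low, Medium, High): Plant 1 can switch to Medium (43 → 62). Not NE.
(Low, Medium, Max): Plant 1 can switch to Idle (23 → 38). Not NE.
(Low, High, High): Plant 1 can switch to Idle (51 → 71). Not NE.
(The remaining 5 profiles each have a profitable deviation by the same check.)

The unique pure-strategy Nash equilibrium is (Idle, High, Max).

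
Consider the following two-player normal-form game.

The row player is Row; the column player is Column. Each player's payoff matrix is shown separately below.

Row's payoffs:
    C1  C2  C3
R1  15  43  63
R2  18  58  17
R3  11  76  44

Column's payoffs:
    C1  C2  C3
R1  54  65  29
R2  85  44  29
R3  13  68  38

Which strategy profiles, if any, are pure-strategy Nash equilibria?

Row against C1: payoffs 15, 18, 11 → best response R2.
Row against C2: payoffs 43, 58, 76 → best response R3.
Row against C3: payoffs 63, 17, 44 → best response R1.
Column against R1: payoffs 54, 65, 29 → best response C2.
Column against R2: payoffs 85, 44, 29 → best response C1.
Column against R3: payoffs 13, 68, 38 → best response C2.
Mutual best responses: (R2, C1); (R3, C2).

(R2, C1); (R3, C2)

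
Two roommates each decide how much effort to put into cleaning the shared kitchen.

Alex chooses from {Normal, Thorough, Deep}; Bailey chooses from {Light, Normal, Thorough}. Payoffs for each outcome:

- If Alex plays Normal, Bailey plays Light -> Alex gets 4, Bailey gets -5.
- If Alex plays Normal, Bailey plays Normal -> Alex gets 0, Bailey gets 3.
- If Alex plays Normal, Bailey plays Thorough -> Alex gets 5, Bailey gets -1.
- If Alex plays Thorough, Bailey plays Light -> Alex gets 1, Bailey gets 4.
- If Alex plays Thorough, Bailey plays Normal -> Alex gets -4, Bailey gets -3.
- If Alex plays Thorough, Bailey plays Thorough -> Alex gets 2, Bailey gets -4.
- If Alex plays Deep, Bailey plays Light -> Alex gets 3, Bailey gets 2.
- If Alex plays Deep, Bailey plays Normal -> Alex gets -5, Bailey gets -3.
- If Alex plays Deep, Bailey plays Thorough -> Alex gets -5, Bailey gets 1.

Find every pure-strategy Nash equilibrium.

The unique pure-strategy Nash equilibrium is (Normal, Normal).

Mark each player's best response to every combination of opponents' strategies; a profile where every player is best-responding is a pure Nash equilibrium.
Alex against Light: payoffs 4, 1, 3 → best response Normal.
Alex against Normal: payoffs 0, -4, -5 → best response Normal.
Alex against Thorough: payoffs 5, 2, -5 → best response Normal.
Bailey against Normal: payoffs -5, 3, -1 → best response Normal.
Bailey against Thorough: payoffs 4, -3, -4 → best response Light.
Bailey against Deep: payoffs 2, -3, 1 → best response Light.
Mutual best responses: (Normal, Normal).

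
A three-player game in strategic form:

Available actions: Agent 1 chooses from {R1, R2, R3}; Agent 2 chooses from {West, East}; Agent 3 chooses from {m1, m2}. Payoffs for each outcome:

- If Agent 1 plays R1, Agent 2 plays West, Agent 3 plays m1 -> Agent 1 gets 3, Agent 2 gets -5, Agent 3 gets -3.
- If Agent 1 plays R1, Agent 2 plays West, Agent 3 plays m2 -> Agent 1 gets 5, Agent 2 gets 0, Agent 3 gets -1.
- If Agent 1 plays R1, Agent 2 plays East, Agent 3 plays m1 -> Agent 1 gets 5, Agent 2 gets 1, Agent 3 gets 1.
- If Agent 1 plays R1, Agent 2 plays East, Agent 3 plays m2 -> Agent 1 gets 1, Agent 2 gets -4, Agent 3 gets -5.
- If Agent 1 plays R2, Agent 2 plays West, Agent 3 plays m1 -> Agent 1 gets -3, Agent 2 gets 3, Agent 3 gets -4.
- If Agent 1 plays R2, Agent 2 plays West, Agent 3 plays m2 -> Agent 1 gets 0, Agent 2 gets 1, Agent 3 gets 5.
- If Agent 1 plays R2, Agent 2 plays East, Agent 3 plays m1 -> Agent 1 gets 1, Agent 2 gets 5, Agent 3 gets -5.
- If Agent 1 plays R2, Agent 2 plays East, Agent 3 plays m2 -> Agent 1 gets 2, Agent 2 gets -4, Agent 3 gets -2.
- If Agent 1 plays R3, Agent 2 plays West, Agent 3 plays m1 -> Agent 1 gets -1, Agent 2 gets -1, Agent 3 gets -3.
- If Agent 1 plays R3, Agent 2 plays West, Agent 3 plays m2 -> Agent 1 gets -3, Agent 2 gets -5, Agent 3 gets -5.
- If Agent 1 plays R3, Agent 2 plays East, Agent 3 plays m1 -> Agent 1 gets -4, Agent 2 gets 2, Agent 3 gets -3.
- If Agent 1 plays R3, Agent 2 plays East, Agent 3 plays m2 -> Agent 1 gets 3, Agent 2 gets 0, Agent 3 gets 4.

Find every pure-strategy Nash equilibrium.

Pure-strategy Nash equilibria: (R1, West, m2) and (R1, East, m1) and (R3, East, m2)

Agent 1 against (West, m1): payoffs 3, -3, -1 → best response R1.
Agent 1 against (West, m2): payoffs 5, 0, -3 → best response R1.
Agent 1 against (East, m1): payoffs 5, 1, -4 → best response R1.
Agent 1 against (East, m2): payoffs 1, 2, 3 → best response R3.
Agent 2 against (R1, m1): payoffs -5, 1 → best response East.
Agent 2 against (R1, m2): payoffs 0, -4 → best response West.
Agent 2 against (R2, m1): payoffs 3, 5 → best response East.
Agent 2 against (R2, m2): payoffs 1, -4 → best response West.
Agent 2 against (R3, m1): payoffs -1, 2 → best response East.
Agent 2 against (R3, m2): payoffs -5, 0 → best response East.
Agent 3 against (R1, West): payoffs -3, -1 → best response m2.
Agent 3 against (R1, East): payoffs 1, -5 → best response m1.
Agent 3 against (R2, West): payoffs -4, 5 → best response m2.
Agent 3 against (R2, East): payoffs -5, -2 → best response m2.
Agent 3 against (R3, West): payoffs -3, -5 → best response m1.
Agent 3 against (R3, East): payoffs -3, 4 → best response m2.
Mutual best responses: (R1, West, m2); (R1, East, m1); (R3, East, m2).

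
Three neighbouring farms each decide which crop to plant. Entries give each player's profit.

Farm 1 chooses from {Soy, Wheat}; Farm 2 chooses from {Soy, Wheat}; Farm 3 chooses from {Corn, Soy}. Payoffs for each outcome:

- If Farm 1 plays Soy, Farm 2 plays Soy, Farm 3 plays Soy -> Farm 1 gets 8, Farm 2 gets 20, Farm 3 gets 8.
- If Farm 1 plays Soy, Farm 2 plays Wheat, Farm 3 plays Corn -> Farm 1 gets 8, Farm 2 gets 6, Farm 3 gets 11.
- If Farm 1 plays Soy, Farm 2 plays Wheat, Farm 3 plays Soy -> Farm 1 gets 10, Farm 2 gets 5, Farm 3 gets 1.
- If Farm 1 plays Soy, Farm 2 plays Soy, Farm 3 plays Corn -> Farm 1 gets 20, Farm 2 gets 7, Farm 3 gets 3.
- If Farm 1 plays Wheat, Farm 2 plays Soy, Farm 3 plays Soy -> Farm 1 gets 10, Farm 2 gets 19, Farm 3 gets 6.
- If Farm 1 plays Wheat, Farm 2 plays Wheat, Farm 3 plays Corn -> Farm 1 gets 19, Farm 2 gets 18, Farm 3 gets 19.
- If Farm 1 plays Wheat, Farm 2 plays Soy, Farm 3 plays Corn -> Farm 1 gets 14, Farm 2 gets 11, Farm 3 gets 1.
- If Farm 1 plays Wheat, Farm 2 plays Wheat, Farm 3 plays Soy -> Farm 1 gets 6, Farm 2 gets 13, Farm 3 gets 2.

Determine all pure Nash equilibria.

The pure Nash equilibria are (Wheat, Soy, Soy) and (Wheat, Wheat, Corn).

(Soy, Soy, Corn): Farm 3 can switch to Soy (3 → 8). Not NE.
(Soy, Soy, Soy): Farm 1 can switch to Wheat (8 → 10). Not NE.
(Soy, Wheat, Corn): Farm 1 can switch to Wheat (8 → 19). Not NE.
(Soy, Wheat, Soy): Farm 2 can switch to Soy (5 → 20). Not NE.
(Wheat, Soy, Corn): Farm 1 can switch to Soy (14 → 20). Not NE.
(Wheat, Soy, Soy): Farm 1 gets 10, best alternative 8; Farm 2 gets 19, best alternative 13; Farm 3 gets 6, best alternative 1. No profitable deviation — NE.
(Wheat, Wheat, Corn): Farm 1 gets 19, best alternative 8; Farm 2 gets 18, best alternative 11; Farm 3 gets 19, best alternative 2. No profitable deviation — NE.
(Wheat, Wheat, Soy): Farm 1 can switch to Soy (6 → 10). Not NE.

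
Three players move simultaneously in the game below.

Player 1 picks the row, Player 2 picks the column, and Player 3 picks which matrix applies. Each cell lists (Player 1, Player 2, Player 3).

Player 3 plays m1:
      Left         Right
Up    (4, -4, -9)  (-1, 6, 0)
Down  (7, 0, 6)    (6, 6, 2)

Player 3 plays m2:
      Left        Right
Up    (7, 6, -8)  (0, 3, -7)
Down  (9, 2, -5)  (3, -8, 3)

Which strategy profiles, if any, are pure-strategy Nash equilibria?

For each player, find the best response to each opponent profile; mutual best responses are the pure NE.
Player 1 against (Left, m1): payoffs 4, 7 → best response Down.
Player 1 against (Left, m2): payoffs 7, 9 → best response Down.
Player 1 against (Right, m1): payoffs -1, 6 → best response Down.
Player 1 against (Right, m2): payoffs 0, 3 → best response Down.
Player 2 against (Up, m1): payoffs -4, 6 → best response Right.
Player 2 against (Up, m2): payoffs 6, 3 → best response Left.
Player 2 against (Down, m1): payoffs 0, 6 → best response Right.
Player 2 against (Down, m2): payoffs 2, -8 → best response Left.
Player 3 against (Up, Left): payoffs -9, -8 → best response m2.
Player 3 against (Up, Right): payoffs 0, -7 → best response m1.
Player 3 against (Down, Left): payoffs 6, -5 → best response m1.
Player 3 against (Down, Right): payoffs 2, 3 → best response m2.
No profile is a mutual best response for all players.

No pure-strategy Nash equilibrium.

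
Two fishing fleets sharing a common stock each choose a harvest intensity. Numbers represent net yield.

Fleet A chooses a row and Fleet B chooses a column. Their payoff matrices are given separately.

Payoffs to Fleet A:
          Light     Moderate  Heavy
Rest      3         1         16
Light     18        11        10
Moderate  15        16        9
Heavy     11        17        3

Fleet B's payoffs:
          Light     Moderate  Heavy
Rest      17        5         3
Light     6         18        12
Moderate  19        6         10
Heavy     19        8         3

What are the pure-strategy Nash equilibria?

This game has no pure Nash equilibrium.

Fleet A against Light: payoffs 3, 18, 15, 11 → best response Light.
Fleet A against Moderate: payoffs 1, 11, 16, 17 → best response Heavy.
Fleet A against Heavy: payoffs 16, 10, 9, 3 → best response Rest.
Fleet B against Rest: payoffs 17, 5, 3 → best response Light.
Fleet B against Light: payoffs 6, 18, 12 → best response Moderate.
Fleet B against Moderate: payoffs 19, 6, 10 → best response Light.
Fleet B against Heavy: payoffs 19, 8, 3 → best response Light.
No profile is a mutual best response for all players.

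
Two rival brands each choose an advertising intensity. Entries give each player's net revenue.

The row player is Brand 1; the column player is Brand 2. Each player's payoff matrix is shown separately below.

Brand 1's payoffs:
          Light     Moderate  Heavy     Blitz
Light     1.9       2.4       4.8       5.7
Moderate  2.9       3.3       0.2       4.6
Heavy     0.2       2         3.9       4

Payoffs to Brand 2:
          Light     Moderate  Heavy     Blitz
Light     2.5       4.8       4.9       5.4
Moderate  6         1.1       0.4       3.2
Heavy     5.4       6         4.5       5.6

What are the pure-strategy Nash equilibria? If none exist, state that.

Pure-strategy Nash equilibria: (Light, Blitz); (Moderate, Light)

Brand 1 against Light: payoffs 1.9, 2.9, 0.2 → best response Moderate.
Brand 1 against Moderate: payoffs 2.4, 3.3, 2 → best response Moderate.
Brand 1 against Heavy: payoffs 4.8, 0.2, 3.9 → best response Light.
Brand 1 against Blitz: payoffs 5.7, 4.6, 4 → best response Light.
Brand 2 against Light: payoffs 2.5, 4.8, 4.9, 5.4 → best response Blitz.
Brand 2 against Moderate: payoffs 6, 1.1, 0.4, 3.2 → best response Light.
Brand 2 against Heavy: payoffs 5.4, 6, 4.5, 5.6 → best response Moderate.
Mutual best responses: (Light, Blitz); (Moderate, Light).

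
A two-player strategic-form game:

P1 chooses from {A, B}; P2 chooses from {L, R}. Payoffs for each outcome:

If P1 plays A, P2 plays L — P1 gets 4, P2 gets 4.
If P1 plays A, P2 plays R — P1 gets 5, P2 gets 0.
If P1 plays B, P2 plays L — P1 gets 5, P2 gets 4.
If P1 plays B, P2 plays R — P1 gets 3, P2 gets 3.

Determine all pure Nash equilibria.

Pure NE: (B, L)

P1 against L: payoffs 4, 5 → best response B.
P1 against R: payoffs 5, 3 → best response A.
P2 against A: payoffs 4, 0 → best response L.
P2 against B: payoffs 4, 3 → best response L.
Mutual best responses: (B, L).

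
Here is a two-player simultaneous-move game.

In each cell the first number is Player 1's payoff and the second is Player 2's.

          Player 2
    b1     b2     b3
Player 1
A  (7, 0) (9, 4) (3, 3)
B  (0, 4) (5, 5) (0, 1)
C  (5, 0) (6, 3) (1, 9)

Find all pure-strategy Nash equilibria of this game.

(A, b2)

(A, b1): Player 2 can switch to b2 (0 → 4). Not NE.
(A, b2): Player 1 gets 9, best alternative 6; Player 2 gets 4, best alternative 3. No profitable deviation — NE.
(A, b3): Player 2 can switch to b2 (3 → 4). Not NE.
(B, b1): Player 1 can switch to A (0 → 7). Not NE.
(B, b2): Player 1 can switch to A (5 → 9). Not NE.
(B, b3): Player 1 can switch to A (0 → 3). Not NE.
(C, b1): Player 1 can switch to A (5 → 7). Not NE.
(C, b2): Player 1 can switch to A (6 → 9). Not NE.
(C, b3): Player 1 can switch to A (1 → 3). Not NE.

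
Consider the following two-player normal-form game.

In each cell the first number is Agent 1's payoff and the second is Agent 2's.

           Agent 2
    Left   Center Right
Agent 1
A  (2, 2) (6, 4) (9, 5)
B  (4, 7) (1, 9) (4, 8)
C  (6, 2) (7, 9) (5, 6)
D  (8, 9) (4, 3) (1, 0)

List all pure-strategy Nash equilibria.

Pure-strategy Nash equilibria: (A, Right), (C, Center), (D, Left)

(A, Left): Agent 1 can switch to B (2 → 4). Not NE.
(A, Center): Agent 1 can switch to C (6 → 7). Not NE.
(A, Right): Agent 1 gets 9, best alternative 5; Agent 2 gets 5, best alternative 4. No profitable deviation — NE.
(B, Left): Agent 1 can switch to C (4 → 6). Not NE.
(B, Center): Agent 1 can switch to A (1 → 6). Not NE.
(B, Right): Agent 1 can switch to A (4 → 9). Not NE.
(C, Left): Agent 1 can switch to D (6 → 8). Not NE.
(C, Center): Agent 1 gets 7, best alternative 6; Agent 2 gets 9, best alternative 6. No profitable deviation — NE.
(C, Right): Agent 1 can switch to A (5 → 9). Not NE.
(D, Left): Agent 1 gets 8, best alternative 6; Agent 2 gets 9, best alternative 3. No profitable deviation — NE.
(D, Center): Agent 1 can switch to A (4 → 6). Not NE.
(The remaining 1 profile has a profitable deviation by the same check.)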